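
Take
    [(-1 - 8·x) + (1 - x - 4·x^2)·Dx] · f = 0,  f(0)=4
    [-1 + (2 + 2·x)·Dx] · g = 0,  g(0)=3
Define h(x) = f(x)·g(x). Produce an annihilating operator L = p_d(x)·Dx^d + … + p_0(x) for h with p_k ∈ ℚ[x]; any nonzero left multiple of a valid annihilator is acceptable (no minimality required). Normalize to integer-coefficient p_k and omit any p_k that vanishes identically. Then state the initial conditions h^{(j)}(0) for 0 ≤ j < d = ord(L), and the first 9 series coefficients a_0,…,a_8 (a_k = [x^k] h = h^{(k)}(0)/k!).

L = (3 + 17·x + 12·x^2) + (-2 + 10·x^2 + 8·x^3)·Dx  (order 1).
h: a_k = 12, 18, 129/2, 549/4, 12633/32, 60423/64, 645885/256, 3225405/512, 134278473/8192, …
ICs: h(0) = 12.

f: a_k = 4, 4, 20, 36, 116, 260, 724, 1764, 4660, …
g: a_k = 3, 3/2, -3/8, 3/16, -15/128, 21/256, -63/1024, 99/2048, -1287/32768, …
L₀ := L_f ⊗_s L_g (sym. prod.), ord ≤ 1.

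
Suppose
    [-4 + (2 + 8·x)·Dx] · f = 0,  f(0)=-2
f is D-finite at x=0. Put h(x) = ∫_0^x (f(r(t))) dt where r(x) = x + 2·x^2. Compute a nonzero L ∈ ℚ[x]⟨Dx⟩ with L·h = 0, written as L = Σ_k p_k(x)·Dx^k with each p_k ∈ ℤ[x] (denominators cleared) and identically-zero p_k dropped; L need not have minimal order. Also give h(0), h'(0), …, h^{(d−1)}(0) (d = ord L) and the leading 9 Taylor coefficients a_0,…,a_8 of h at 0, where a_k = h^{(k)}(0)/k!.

L = (-2 - 8·x)·Dx + (1 + 4·x + 8·x^2)·Dx^2  (order 2).
h: a_k = 0, -2, -2, -4/3, 2, -12/5, 4/3, 24/7, -14, …
ICs: h(0) = 0, h′(0) = -2.

f: a_k = -2, -4, 4, -8, 20, -56, 168, -528, 1716, …
h₀=f(r): pull back L_f along r ⇒ L₀.
h=∫₀ˣh₀: take L = L₀·Dx.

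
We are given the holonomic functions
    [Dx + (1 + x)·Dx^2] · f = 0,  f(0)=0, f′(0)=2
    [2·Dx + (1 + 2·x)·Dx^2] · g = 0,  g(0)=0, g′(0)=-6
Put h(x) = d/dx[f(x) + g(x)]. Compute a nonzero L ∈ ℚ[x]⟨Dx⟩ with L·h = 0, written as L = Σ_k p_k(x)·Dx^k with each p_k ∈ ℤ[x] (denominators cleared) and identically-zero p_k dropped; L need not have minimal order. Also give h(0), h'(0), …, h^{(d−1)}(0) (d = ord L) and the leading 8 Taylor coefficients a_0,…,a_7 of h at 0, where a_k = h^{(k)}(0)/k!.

L = 4 + (6 + 8·x)·Dx + (1 + 3·x + 2·x^2)·Dx^2  (order 2).
h: a_k = -4, 10, -22, 46, -94, 190, -382, 766, …
ICs: h(0) = -4, h′(0) = 10.

f: a_k = 0, 2, -1, 2/3, -1/2, 2/5, -1/3, 2/7, …
g: a_k = 0, -6, 6, -8, 12, -96/5, 32, -384/7, …
h₀=f+g: left-lcm gives L₀, ord ≤ 4.
h=h₀': d/dx-closure on L₀ ⇒ L.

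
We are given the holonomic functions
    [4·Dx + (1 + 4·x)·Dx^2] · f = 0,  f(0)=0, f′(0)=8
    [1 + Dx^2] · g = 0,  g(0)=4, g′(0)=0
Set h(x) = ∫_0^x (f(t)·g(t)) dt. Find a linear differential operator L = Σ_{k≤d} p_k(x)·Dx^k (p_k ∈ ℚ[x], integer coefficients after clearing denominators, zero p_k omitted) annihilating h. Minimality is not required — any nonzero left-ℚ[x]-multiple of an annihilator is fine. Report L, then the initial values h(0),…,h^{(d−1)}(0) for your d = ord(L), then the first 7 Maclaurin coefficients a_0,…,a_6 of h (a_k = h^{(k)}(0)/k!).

f: a_k = 0, 8, -16, 128/3, -128, 2048/5, -4096/3, …
g: a_k = 4, 0, -2, 0, 1/6, 0, -1/180, …
h₀=f·g: eliminate ⇒ L₀, order ≤ 2·2.
h=∫₀ˣh₀: take L = L₀·Dx.
L = (-147 - 144·x - 224·x^2 + 256·x^3 + 256·x^4)·Dx + (-56 - 160·x + 384·x^2 + 512·x^3)·Dx^2 + (-150 - 160·x - 192·x^2 + 512·x^3 + 512·x^4)·Dx^3 + (-56 - 160·x + 384·x^2 + 512·x^3)·Dx^4 + (-3 - 16·x + 32·x^2 + 256·x^3 + 256·x^4)·Dx^5  (order 5).
h: a_k = 0, 0, 16, -64/3, 116/3, -96, 3886/15, …
ICs: h(0) = 0, h′(0) = 0, h′′(0) = 32, h′′′(0) = -128, h′′′′(0) = 928.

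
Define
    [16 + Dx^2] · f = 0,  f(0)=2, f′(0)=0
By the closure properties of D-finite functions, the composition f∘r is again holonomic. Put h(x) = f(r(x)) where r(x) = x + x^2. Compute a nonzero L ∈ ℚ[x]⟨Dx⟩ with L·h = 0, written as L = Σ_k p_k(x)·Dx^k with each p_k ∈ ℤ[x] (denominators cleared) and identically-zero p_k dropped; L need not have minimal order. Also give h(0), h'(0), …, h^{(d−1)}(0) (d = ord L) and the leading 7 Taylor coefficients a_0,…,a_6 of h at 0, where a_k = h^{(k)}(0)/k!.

L = (16 + 96·x + 192·x^2 + 128·x^3) - 2·Dx + (1 + 2·x)·Dx^2  (order 2).
h: a_k = 2, 0, -16, -32, 16/3, 256/3, 5248/45, …
ICs: h(0) = 2, h′(0) = 0.

f: a_k = 2, 0, -16, 0, 64/3, 0, -512/45, …
Change of var in L_f (x↦r) gives L₀.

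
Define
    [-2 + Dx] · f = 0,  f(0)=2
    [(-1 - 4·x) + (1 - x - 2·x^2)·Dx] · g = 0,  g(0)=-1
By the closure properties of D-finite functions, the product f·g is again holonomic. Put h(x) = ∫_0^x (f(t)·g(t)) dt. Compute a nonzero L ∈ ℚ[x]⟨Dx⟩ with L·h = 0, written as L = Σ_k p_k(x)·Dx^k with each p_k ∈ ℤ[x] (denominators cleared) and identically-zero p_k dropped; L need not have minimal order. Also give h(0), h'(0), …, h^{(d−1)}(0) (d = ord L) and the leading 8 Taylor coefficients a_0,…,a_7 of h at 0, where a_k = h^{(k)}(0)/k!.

L = (3 + 2·x - 4·x^2)·Dx + (-1 + x + 2·x^2)·Dx^2  (order 2).
h: a_k = 0, -2, -3, -14/3, -43/6, -58/5, -869/45, -10442/315, …
ICs: h(0) = 0, h′(0) = -2.

f: a_k = 2, 4, 4, 8/3, 4/3, 8/15, 8/45, 16/315, …
g: a_k = -1, -1, -3, -5, -11, -21, -43, -85, …
Sym-product of L_f,L_g gives L₀ (≤ ord 1).
h=∫₀ˣh₀: take L = L₀·Dx.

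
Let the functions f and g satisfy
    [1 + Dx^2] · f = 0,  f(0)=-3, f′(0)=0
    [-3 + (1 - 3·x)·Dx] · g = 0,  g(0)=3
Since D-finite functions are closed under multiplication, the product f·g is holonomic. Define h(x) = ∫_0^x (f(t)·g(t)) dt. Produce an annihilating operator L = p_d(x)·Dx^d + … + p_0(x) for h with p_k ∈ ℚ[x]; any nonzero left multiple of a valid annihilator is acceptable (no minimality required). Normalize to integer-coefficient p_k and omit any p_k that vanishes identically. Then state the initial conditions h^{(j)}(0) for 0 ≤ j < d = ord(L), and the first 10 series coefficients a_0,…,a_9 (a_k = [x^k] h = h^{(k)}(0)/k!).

L = (-1 + 3·x)·Dx + 6·Dx^2 + (-1 + 3·x)·Dx^3  (order 3).
h: a_k = 0, -9, -27/2, -51/2, -459/8, -5511/40, -5511/16, -495989/560, -1487967/640, -249978457/40320, …
ICs: h(0) = 0, h′(0) = -9, h′′(0) = -27.

f: a_k = -3, 0, 3/2, 0, -1/8, 0, 1/240, 0, -1/13440, 0, …
g: a_k = 3, 9, 27, 81, 243, 729, 2187, 6561, 19683, 59049, …
Product ⇒ symmetric product L₀, ord ≤ 2.
h=∫₀ˣh₀: take L = L₀·Dx.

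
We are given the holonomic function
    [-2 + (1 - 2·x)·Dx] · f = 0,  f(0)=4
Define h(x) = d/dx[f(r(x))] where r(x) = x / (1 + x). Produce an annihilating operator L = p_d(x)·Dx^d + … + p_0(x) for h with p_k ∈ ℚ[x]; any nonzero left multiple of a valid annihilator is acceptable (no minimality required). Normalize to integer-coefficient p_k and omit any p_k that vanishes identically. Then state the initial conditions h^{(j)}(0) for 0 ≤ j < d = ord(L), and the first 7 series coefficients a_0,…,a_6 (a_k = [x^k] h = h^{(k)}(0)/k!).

L = 2 + (-1 + x)·Dx  (order 1).
h: a_k = 8, 16, 24, 32, 40, 48, 56, …
ICs: h(0) = 8.

f: a_k = 4, 8, 16, 32, 64, 128, 256, …
Change of var in L_f (x↦r) gives L₀.
h=h₀': d/dx-closure on L₀ ⇒ L.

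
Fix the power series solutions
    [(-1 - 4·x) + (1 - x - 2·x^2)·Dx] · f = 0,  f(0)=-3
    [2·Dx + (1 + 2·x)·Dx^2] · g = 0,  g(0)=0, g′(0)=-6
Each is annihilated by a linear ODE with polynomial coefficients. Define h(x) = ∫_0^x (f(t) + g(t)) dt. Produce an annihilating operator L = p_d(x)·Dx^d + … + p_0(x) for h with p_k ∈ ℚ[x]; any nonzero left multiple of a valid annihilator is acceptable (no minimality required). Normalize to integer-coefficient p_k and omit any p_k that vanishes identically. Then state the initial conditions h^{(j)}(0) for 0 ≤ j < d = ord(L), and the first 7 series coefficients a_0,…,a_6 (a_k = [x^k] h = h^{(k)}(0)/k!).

f: a_k = -3, -3, -9, -15, -33, -63, -129, …
g: a_k = 0, -6, 6, -8, 12, -96/5, 32, …
h₀=f+g: left-lcm gives L₀, ord ≤ 3.
h=∫₀ˣh₀: take L = L₀·Dx.
L = (54 + 228·x + 432·x^2 + 288·x^3 + 192·x^4)·Dx^2 + (11 + 124·x + 464·x^2 + 704·x^3 + 592·x^4 + 320·x^5)·Dx^3 + (-4 - 19·x - 17·x^2 + 42·x^3 + 116·x^4 + 136·x^5 + 64·x^6)·Dx^4  (order 4).
h: a_k = 0, -3, -9/2, -1, -23/4, -21/5, -137/10, …
ICs: h(0) = 0, h′(0) = -3, h′′(0) = -9, h′′′(0) = -6.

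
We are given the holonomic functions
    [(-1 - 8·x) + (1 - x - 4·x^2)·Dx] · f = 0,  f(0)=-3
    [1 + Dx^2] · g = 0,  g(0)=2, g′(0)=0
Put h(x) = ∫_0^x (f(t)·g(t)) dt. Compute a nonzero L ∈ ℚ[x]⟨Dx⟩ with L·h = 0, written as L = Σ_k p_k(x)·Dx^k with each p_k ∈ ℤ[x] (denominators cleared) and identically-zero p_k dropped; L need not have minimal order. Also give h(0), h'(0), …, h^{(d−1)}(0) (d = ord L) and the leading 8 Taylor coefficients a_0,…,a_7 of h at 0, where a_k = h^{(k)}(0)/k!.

L = (7 + x + 4·x^2)·Dx + (2 + 16·x)·Dx^2 + (-1 + x + 4·x^2)·Dx^3  (order 3).
h: a_k = 0, -6, -3, -9, -51/4, -637/20, -1453/24, -17147/120, …
ICs: h(0) = 0, h′(0) = -6, h′′(0) = -6.

f: a_k = -3, -3, -15, -27, -87, -195, -543, -1323, …
g: a_k = 2, 0, -1, 0, 1/12, 0, -1/360, 0, …
L₀ := L_f ⊗_s L_g (sym. prod.), ord ≤ 2.
∫: right-multiply L₀ by Dx.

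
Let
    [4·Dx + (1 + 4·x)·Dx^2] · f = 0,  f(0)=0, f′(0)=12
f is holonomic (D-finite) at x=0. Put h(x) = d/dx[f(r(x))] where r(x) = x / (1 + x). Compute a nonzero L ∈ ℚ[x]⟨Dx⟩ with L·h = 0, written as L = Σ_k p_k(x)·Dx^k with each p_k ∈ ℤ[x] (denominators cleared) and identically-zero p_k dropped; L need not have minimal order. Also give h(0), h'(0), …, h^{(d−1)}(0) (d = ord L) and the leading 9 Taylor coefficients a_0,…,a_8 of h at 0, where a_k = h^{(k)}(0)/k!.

L = (6 + 10·x) + (1 + 6·x + 5·x^2)·Dx  (order 1).
h: a_k = 12, -72, 372, -1872, 9372, -46872, 234372, -1171872, 5859372, …
ICs: h(0) = 12.

f: a_k = 0, 12, -24, 64, -192, 3072/5, -2048, 49152/7, -24576, …
L₀ from L_f via x↦r, Dx↦r'^{-1}Dx.
h₀' ⇒ L via d/dx closure of L₀.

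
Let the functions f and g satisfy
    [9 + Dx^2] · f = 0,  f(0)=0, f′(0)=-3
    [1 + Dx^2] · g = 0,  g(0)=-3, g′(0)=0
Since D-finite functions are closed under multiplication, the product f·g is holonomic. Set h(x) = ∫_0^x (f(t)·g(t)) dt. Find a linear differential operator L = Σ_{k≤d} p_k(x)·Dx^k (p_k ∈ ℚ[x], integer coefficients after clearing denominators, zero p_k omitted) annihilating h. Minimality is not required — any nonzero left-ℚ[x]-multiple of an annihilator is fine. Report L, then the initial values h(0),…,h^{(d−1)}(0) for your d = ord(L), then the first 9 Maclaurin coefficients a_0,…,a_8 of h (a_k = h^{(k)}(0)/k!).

L = 64·Dx + 20·Dx^3 + Dx^5  (order 5).
h: a_k = 0, 0, 9/2, 0, -9/2, 0, 11/5, 0, -43/70, …
ICs: h(0) = 0, h′(0) = 0, h′′(0) = 9, h′′′(0) = 0, h′′′′(0) = -108.

f: a_k = 0, -3, 0, 9/2, 0, -81/40, 0, 243/560, 0, …
g: a_k = -3, 0, 3/2, 0, -1/8, 0, 1/240, 0, -1/13440, …
Sym-product of L_f,L_g gives L₀ (≤ ord 4).
∫: right-multiply L₀ by Dx.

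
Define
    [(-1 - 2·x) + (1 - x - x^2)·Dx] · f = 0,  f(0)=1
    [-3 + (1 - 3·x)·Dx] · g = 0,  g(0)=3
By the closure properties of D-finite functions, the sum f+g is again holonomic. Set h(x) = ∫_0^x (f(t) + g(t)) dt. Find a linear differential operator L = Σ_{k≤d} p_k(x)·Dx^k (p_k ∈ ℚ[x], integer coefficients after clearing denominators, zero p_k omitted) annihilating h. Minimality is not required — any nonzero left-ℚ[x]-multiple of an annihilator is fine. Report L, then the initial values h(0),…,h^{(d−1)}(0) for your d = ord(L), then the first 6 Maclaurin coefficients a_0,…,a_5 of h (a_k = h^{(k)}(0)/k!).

L = (-6 - 36·x + 18·x^2 - 18·x^3)·Dx + (14 - 18·x - 24·x^2 + 18·x^3 - 36·x^4)·Dx^2 + (-2 + 10·x - 15·x^2 + 10·x^3 - 9·x^5)·Dx^3  (order 3).
h: a_k = 0, 4, 5, 29/3, 21, 248/5, …
ICs: h(0) = 0, h′(0) = 4, h′′(0) = 10.

f: a_k = 1, 1, 2, 3, 5, 8, …
g: a_k = 3, 9, 27, 81, 243, 729, …
f+g: L₀ = lclm(L_f,L_g), ord ≤ 1+1.
Integrate: L := L₀·Dx.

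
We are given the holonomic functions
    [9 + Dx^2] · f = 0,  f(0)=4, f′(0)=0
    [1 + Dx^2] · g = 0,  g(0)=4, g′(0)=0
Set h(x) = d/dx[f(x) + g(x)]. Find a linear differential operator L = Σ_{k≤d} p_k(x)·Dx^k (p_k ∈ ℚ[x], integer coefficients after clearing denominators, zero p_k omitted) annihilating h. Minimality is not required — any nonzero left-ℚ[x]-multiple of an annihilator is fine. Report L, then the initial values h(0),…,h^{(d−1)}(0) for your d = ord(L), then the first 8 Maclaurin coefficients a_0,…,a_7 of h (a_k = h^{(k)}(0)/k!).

f: a_k = 4, 0, -18, 0, 27/2, 0, -81/20, 0, …
g: a_k = 4, 0, -2, 0, 1/6, 0, -1/180, 0, …
L₀ := lclm(L_f,L_g); ord L₀ ≤ 2+2.
Derive L from L₀ (diff closure).
L = 9 + 10·Dx^2 + Dx^4  (order 4).
h: a_k = 0, -40, 0, 164/3, 0, -73/3, 0, 3281/630, …
ICs: h(0) = 0, h′(0) = -40, h′′(0) = 0, h′′′(0) = 328.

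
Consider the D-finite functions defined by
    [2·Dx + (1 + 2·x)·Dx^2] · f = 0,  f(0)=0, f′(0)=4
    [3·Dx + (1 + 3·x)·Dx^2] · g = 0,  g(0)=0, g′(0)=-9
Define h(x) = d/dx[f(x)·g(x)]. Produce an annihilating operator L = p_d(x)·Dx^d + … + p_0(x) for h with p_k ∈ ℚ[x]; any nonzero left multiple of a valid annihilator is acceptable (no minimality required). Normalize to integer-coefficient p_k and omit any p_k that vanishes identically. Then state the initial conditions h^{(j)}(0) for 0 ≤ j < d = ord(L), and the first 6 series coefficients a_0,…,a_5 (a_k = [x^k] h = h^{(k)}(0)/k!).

f: a_k = 0, 4, -4, 16/3, -8, 64/5, …
g: a_k = 0, -9, 27/2, -27, 243/4, -729/5, …
f·g: L₀ = L_f ⊗_s L_g, ord ≤ 2·2.
Derive L from L₀ (diff closure).
L = (156 + 720·x + 864·x^2) + (310 + 2244·x + 5400·x^2 + 4320·x^3)·Dx + (88 + 860·x + 3132·x^2 + 5040·x^3 + 3024·x^4)·Dx^2 + (5 + 62·x + 305·x^2 + 744·x^3 + 900·x^4 + 432·x^5)·Dx^3  (order 3).
h: a_k = 0, -72, 270, -840, 2475, -35802/5, …
ICs: h(0) = 0, h′(0) = -72, h′′(0) = 540.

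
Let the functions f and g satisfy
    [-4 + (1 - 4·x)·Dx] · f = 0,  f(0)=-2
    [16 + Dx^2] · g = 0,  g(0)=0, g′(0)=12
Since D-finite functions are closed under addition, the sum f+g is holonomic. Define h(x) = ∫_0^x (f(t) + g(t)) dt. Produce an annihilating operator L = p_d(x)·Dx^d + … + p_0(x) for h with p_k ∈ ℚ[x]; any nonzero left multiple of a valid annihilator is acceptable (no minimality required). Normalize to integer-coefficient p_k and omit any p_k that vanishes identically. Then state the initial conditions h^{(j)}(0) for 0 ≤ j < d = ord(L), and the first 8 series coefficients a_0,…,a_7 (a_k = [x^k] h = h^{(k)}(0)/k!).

f: a_k = -2, -8, -32, -128, -512, -2048, -8192, -32768, …
g: a_k = 0, 12, 0, -32, 0, 128/5, 0, -1024/105, …
L₀ := lclm(L_f,L_g); ord L₀ ≤ 1+2.
h=∫h₀ ⇒ L = L₀·Dx.
L = (448 - 512·x + 1024·x^2)·Dx + (-48 + 320·x - 768·x^2 + 1024·x^3)·Dx^2 + (28 - 32·x + 64·x^2)·Dx^3 + (-3 + 20·x - 48·x^2 + 64·x^3)·Dx^4  (order 4).
h: a_k = 0, -2, 2, -32/3, -40, -512/5, -5056/15, -8192/7, …
ICs: h(0) = 0, h′(0) = -2, h′′(0) = 4, h′′′(0) = -64.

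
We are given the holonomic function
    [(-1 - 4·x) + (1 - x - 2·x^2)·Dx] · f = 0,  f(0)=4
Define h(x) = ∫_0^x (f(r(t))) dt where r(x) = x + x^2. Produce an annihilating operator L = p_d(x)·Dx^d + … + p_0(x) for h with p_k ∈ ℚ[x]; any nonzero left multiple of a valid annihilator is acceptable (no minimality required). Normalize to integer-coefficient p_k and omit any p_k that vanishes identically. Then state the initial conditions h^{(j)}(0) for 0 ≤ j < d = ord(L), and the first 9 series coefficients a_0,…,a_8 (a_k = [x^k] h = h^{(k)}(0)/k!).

L = (1 + 6·x + 12·x^2 + 8·x^3)·Dx + (-1 + x + 3·x^2 + 4·x^3 + 2·x^4)·Dx^2  (order 2).
h: a_k = 0, 4, 2, 16/3, 11, 116/5, 160/3, 876/7, 597/2, …
ICs: h(0) = 0, h′(0) = 4.

f: a_k = 4, 4, 12, 20, 44, 84, 172, 340, 684, …
L₀ from L_f via x↦r, Dx↦r'^{-1}Dx.
Integrate: L := L₀·Dx.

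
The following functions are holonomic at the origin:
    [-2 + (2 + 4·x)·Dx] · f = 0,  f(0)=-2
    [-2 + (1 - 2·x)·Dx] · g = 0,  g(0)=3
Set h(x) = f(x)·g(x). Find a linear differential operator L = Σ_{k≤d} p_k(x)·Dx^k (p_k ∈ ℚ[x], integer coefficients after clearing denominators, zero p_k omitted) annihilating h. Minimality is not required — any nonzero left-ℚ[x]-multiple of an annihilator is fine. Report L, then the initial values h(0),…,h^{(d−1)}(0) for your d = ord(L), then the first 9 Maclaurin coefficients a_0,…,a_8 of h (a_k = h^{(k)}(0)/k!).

f: a_k = -2, -2, 1, -1, 5/4, -7/4, 21/8, -33/8, 429/64, …
g: a_k = 3, 6, 12, 24, 48, 96, 192, 384, 768, …
h₀=f·g: eliminate ⇒ L₀, order ≤ 1·1.
L = (3 + 2·x) + (-1 + 4·x^2)·Dx  (order 1).
h: a_k = -6, -18, -33, -69, -537/4, -1095/4, -4317/8, -8733/8, -138441/64, …
ICs: h(0) = -6.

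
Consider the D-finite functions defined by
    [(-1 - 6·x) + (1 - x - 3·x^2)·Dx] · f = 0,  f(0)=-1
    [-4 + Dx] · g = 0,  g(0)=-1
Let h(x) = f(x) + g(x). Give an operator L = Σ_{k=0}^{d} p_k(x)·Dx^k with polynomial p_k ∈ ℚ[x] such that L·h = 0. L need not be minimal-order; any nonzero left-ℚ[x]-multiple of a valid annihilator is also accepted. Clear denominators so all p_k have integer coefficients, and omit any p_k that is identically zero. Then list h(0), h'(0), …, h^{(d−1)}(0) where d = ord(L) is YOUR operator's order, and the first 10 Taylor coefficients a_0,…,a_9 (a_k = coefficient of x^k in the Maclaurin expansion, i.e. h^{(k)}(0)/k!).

L = (-16 + 8·x - 360·x^2 - 288·x^3) + (-8 + 50·x + 134·x^2 - 96·x^3 - 144·x^4)·Dx + (3 - 13·x - 11·x^2 + 42·x^3 + 36·x^4)·Dx^2  (order 2).
h: a_k = -2, -5, -12, -53/3, -89/3, -728/15, -4621/45, -69379/315, -160532/315, -3287813/2835, …
ICs: h(0) = -2, h′(0) = -5.

f: a_k = -1, -1, -4, -7, -19, -40, -97, -217, -508, -1159, …
g: a_k = -1, -4, -8, -32/3, -32/3, -128/15, -256/45, -1024/315, -512/315, -2048/2835, …
L₀ := lclm(L_f,L_g); ord L₀ ≤ 1+1.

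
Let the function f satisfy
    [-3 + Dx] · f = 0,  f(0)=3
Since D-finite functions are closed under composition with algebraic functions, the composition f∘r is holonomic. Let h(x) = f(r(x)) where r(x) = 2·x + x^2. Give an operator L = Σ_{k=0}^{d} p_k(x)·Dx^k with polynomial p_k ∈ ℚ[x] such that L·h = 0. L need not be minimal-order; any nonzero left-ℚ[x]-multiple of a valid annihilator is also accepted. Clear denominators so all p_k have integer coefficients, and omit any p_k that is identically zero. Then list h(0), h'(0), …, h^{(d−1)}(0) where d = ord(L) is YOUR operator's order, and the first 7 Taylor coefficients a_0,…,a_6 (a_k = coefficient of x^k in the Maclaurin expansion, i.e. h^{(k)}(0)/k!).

L = (-6 - 6·x) + Dx  (order 1).
h: a_k = 3, 18, 63, 162, 675/2, 2997/5, 9369/10, …
ICs: h(0) = 3.

f: a_k = 3, 9, 27/2, 27/2, 81/8, 243/40, 243/80, …
Change of var in L_f (x↦r) gives L₀.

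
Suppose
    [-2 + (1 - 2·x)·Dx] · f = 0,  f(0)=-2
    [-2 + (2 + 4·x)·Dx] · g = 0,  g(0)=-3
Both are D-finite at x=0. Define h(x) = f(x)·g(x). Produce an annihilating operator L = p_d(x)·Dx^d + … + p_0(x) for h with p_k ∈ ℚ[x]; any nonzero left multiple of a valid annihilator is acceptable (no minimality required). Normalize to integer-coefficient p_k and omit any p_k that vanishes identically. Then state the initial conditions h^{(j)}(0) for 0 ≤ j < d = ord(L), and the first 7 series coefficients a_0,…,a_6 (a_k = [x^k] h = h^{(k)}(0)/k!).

f: a_k = -2, -4, -8, -16, -32, -64, -128, …
g: a_k = -3, -3, 3/2, -3/2, 15/8, -21/8, 63/16, …
f·g: L₀ = L_f ⊗_s L_g, ord ≤ 1·1.
L = (3 + 2·x) + (-1 + 4·x^2)·Dx  (order 1).
h: a_k = 6, 18, 33, 69, 537/4, 1095/4, 4317/8, …
ICs: h(0) = 6.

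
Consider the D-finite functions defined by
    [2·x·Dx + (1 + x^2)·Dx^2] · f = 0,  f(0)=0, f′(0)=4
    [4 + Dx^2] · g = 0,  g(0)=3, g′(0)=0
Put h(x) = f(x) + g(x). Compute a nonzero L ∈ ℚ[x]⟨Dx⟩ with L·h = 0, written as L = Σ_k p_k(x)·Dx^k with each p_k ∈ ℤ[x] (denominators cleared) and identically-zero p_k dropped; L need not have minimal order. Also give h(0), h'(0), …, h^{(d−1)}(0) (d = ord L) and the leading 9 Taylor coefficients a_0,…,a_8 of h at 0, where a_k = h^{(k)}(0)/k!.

f: a_k = 0, 4, 0, -4/3, 0, 4/5, 0, -4/7, 0, …
g: a_k = 3, 0, -6, 0, 2, 0, -4/15, 0, 2/105, …
f+g: L₀ = lclm(L_f,L_g), ord ≤ 2+2.
L = (-32·x + 80·x^3 + 16·x^5)·Dx + (4 + 32·x^2 + 36·x^4 + 8·x^6)·Dx^2 + (-8·x + 20·x^3 + 4·x^5)·Dx^3 + (1 + 8·x^2 + 9·x^4 + 2·x^6)·Dx^4  (order 4).
h: a_k = 3, 4, -6, -4/3, 2, 4/5, -4/15, -4/7, 2/105, …
ICs: h(0) = 3, h′(0) = 4, h′′(0) = -12, h′′′(0) = -8.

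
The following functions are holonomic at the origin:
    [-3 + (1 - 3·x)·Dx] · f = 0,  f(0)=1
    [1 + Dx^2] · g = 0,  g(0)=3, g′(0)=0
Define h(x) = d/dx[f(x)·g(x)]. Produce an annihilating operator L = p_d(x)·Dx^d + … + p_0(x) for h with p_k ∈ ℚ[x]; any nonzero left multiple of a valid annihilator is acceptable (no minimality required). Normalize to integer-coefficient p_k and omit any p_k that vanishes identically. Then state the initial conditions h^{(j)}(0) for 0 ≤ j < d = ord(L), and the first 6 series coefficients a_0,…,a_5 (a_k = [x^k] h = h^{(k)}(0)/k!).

f: a_k = 1, 3, 9, 27, 81, 243, …
g: a_k = 3, 0, -3/2, 0, 1/8, 0, …
Sym-product of L_f,L_g gives L₀ (≤ ord 2).
Differentiate: ansatz ord ≤ ord L₀ ⇒ L.
L = (-17 - 6·x + 9·x^2) + (-6 + 18·x)·Dx + (1 - 6·x + 9·x^2)·Dx^2  (order 2).
h: a_k = 9, 51, 459/2, 1837/2, 27555/8, 495989/40, …
ICs: h(0) = 9, h′(0) = 51.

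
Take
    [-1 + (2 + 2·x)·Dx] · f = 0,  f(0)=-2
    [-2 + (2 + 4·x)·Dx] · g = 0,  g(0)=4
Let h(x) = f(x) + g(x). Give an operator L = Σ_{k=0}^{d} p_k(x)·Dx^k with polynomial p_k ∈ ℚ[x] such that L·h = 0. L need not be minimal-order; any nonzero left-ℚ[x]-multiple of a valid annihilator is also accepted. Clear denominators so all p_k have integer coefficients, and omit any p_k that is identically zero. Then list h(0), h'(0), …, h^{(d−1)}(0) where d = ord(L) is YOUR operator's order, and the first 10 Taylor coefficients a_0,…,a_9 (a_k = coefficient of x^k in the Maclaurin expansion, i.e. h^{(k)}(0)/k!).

f: a_k = -2, -1, 1/4, -1/8, 5/64, -7/128, 21/512, -33/1024, 429/16384, -715/32768, …
g: a_k = 4, 4, -2, 2, -5/2, 7/2, -21/4, 33/4, -429/32, 715/32, …
Sum ⇒ L₀ = lclm(L_f,L_g) in ℚ(x)⟨Dx⟩.
L = -1 + (3 + 4·x)·Dx + (2 + 6·x + 4·x^2)·Dx^2  (order 2).
h: a_k = 2, 3, -7/4, 15/8, -155/64, 441/128, -2667/512, 8415/1024, -219219/16384, 731445/32768, …
ICs: h(0) = 2, h′(0) = 3.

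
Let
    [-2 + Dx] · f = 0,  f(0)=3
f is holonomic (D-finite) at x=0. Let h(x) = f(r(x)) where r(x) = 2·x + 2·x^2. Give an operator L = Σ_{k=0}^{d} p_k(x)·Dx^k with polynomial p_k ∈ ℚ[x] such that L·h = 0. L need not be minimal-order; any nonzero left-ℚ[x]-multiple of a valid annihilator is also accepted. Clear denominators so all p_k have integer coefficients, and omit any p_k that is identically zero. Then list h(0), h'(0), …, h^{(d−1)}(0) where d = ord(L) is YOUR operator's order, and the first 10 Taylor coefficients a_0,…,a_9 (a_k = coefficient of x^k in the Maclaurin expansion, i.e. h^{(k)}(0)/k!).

L = (-4 - 8·x) + Dx  (order 1).
h: a_k = 3, 12, 36, 80, 152, 1248/5, 5536/15, 52096/105, 4320/7, 675968/945, …
ICs: h(0) = 3.

f: a_k = 3, 6, 6, 4, 2, 4/5, 4/15, 8/105, 2/105, 4/945, …
f∘r: x↦r, Dx↦Dx/r' in L_f ⇒ L₀.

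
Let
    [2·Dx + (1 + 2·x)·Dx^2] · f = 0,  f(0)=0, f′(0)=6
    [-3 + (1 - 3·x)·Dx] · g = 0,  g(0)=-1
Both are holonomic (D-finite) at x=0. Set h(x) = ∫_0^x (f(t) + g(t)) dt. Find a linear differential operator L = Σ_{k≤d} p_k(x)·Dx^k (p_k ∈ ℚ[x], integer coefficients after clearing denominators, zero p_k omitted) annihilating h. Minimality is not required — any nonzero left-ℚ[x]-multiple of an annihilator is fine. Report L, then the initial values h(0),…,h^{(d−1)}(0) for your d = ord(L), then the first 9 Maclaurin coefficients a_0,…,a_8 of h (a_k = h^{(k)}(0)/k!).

L = (-78 - 36·x)·Dx^2 + (-23 - 132·x - 72·x^2)·Dx^3 + (4 - x - 27·x^2 - 18·x^3)·Dx^4  (order 4).
h: a_k = 0, -1, 3/2, -5, -19/4, -93/5, -373/10, -761/7, -14925/56, …
ICs: h(0) = 0, h′(0) = -1, h′′(0) = 3, h′′′(0) = -30.

f: a_k = 0, 6, -6, 8, -12, 96/5, -32, 384/7, -96, …
g: a_k = -1, -3, -9, -27, -81, -243, -729, -2187, -6561, …
h₀=f+g: left-lcm gives L₀, ord ≤ 3.
h=∫h₀ ⇒ L = L₀·Dx.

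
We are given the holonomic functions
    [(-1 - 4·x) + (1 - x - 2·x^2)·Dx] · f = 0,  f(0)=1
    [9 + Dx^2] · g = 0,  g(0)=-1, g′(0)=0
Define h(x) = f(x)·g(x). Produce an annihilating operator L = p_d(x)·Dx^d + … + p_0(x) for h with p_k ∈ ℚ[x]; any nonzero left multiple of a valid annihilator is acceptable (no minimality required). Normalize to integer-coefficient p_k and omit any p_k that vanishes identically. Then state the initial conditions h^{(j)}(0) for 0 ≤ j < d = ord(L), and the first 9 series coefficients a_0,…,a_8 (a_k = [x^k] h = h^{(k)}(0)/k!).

L = (-5 + 9·x + 18·x^2) + (2 + 8·x)·Dx + (-1 + x + 2·x^2)·Dx^2  (order 2).
h: a_k = -1, -1, 3/2, -1/2, -7/8, -15/8, -209/80, -509/80, -52641/4480, …
ICs: h(0) = -1, h′(0) = -1.

f: a_k = 1, 1, 3, 5, 11, 21, 43, 85, 171, …
g: a_k = -1, 0, 9/2, 0, -27/8, 0, 81/80, 0, -729/4480, …
L₀ := L_f ⊗_s L_g (sym. prod.), ord ≤ 2.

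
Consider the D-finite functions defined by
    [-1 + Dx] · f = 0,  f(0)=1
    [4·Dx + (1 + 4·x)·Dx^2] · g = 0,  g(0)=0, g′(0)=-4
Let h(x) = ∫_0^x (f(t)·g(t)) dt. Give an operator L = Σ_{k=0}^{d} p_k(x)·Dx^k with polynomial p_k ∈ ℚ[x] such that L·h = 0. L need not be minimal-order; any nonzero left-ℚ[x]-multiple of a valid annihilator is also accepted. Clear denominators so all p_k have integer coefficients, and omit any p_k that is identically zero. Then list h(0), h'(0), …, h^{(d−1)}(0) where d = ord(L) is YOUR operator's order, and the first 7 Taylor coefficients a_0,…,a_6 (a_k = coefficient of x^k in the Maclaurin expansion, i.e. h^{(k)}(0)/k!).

f: a_k = 1, 1, 1/2, 1/6, 1/24, 1/120, 1/720, …
g: a_k = 0, -4, 8, -64/3, 64, -1024/5, 2048/3, …
f·g: L₀ = L_f ⊗_s L_g, ord ≤ 1·2.
h=∫₀ˣh₀: take L = L₀·Dx.
L = (-3 + 4·x)·Dx + (2 - 8·x)·Dx^2 + (1 + 4·x)·Dx^3  (order 3).
h: a_k = 0, 0, -2, 4/3, -23/6, 46/5, -501/20, …
ICs: h(0) = 0, h′(0) = 0, h′′(0) = -4.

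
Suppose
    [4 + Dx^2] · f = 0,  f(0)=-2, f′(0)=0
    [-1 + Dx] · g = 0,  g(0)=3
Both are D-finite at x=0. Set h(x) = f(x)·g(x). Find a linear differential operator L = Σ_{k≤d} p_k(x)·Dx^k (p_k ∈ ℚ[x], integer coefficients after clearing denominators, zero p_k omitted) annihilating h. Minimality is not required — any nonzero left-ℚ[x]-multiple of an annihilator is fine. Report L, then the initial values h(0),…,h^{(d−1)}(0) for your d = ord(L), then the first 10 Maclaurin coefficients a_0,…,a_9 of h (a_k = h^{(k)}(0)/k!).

L = 5 - 2·Dx + Dx^2  (order 2).
h: a_k = -6, -6, 9, 11, 7/4, -41/20, -39/40, -29/840, 527/6720, 1199/60480, …
ICs: h(0) = -6, h′(0) = -6.

f: a_k = -2, 0, 4, 0, -4/3, 0, 8/45, 0, -4/315, 0, …
g: a_k = 3, 3, 3/2, 1/2, 1/8, 1/40, 1/240, 1/1680, 1/13440, 1/120960, …
h₀=f·g: eliminate ⇒ L₀, order ≤ 2·1.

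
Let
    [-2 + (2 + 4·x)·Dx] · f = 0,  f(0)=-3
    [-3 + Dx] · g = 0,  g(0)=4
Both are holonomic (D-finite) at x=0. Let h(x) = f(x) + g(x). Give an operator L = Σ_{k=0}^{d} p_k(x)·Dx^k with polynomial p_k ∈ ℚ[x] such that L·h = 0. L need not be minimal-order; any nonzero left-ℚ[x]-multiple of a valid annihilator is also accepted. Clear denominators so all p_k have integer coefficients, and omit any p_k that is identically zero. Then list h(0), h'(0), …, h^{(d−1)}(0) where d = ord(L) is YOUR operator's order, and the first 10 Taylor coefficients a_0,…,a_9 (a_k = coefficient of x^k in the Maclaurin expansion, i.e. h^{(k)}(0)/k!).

L = (6 + 9·x) + (-5 - 18·x - 18·x^2)·Dx + (1 + 5·x + 6·x^2)·Dx^2  (order 2).
h: a_k = 1, 9, 39/2, 33/2, 123/8, 219/40, 639/80, -2493/560, 47961/4480, -74103/4480, …
ICs: h(0) = 1, h′(0) = 9.

f: a_k = -3, -3, 3/2, -3/2, 15/8, -21/8, 63/16, -99/16, 1287/128, -2145/128, …
g: a_k = 4, 12, 18, 18, 27/2, 81/10, 81/20, 243/140, 729/1120, 243/1120, …
f+g: L₀ = lclm(L_f,L_g), ord ≤ 1+1.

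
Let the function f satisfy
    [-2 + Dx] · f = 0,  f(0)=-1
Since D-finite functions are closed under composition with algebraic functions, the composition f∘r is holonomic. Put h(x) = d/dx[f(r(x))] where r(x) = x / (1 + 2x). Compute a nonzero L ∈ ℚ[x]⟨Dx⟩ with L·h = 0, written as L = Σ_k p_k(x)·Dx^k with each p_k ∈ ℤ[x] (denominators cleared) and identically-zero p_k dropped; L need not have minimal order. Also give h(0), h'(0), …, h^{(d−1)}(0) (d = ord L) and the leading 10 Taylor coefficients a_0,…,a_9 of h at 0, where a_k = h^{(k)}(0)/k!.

L = (-2 - 8·x) + (-1 - 4·x - 4·x^2)·Dx  (order 1).
h: a_k = -2, 4, -4, -8/3, 76/3, -1208/15, 8728/45, -125456/315, 226076/315, -3170168/2835, …
ICs: h(0) = -2.

f: a_k = -1, -2, -2, -4/3, -2/3, -4/15, -4/45, -8/315, -2/315, -4/2835, …
Substitute x→r, Dx→(1/r')Dx; clear ⇒ L₀.
h₀' ⇒ L via d/dx closure of L₀.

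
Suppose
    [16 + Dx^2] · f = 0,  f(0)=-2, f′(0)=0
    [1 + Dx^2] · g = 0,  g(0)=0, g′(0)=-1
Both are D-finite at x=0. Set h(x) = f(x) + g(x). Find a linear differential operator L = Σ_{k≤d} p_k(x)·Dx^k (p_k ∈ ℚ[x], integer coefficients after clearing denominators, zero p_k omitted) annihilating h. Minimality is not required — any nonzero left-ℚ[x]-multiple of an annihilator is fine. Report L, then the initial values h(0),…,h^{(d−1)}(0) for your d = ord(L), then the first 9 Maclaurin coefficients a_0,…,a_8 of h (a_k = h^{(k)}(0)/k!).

L = 16 + 17·Dx^2 + Dx^4  (order 4).
h: a_k = -2, -1, 16, 1/6, -64/3, -1/120, 512/45, 1/5040, -1024/315, …
ICs: h(0) = -2, h′(0) = -1, h′′(0) = 32, h′′′(0) = 1.

f: a_k = -2, 0, 16, 0, -64/3, 0, 512/45, 0, -1024/315, …
g: a_k = 0, -1, 0, 1/6, 0, -1/120, 0, 1/5040, 0, …
h₀=f+g: left-lcm gives L₀, ord ≤ 4.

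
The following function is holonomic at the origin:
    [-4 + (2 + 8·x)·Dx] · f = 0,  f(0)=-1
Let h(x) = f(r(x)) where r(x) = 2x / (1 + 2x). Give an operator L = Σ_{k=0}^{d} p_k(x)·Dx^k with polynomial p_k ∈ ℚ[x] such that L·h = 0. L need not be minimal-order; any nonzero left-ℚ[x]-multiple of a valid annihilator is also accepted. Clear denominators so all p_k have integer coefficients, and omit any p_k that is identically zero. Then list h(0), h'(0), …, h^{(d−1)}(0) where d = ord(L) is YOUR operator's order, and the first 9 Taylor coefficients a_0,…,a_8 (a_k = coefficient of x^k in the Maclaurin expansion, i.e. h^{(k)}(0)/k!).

f: a_k = -1, -2, 2, -4, 10, -28, 84, -264, 858, …
L₀ from L_f via x↦r, Dx↦r'^{-1}Dx.
L = -4 + (1 + 12·x + 20·x^2)·Dx  (order 1).
h: a_k = -1, -4, 16, -80, 480, -3264, 24064, -187136, 1510400, …
ICs: h(0) = -1.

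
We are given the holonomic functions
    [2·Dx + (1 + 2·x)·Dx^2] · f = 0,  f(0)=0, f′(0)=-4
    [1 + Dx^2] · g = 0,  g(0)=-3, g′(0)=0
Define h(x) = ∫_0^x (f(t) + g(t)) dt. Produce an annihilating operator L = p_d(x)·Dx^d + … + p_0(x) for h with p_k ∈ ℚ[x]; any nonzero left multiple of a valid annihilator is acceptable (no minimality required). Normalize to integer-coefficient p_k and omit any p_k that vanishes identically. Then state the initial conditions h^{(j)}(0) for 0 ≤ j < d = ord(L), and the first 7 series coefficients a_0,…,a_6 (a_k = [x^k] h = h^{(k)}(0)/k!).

L = (50 + 8·x + 8·x^2)·Dx^2 + (9 + 22·x + 12·x^2 + 8·x^3)·Dx^3 + (50 + 8·x + 8·x^2)·Dx^4 + (9 + 22·x + 12·x^2 + 8·x^3)·Dx^5  (order 5).
h: a_k = 0, -3, -2, 11/6, -4/3, 63/40, -32/15, …
ICs: h(0) = 0, h′(0) = -3, h′′(0) = -4, h′′′(0) = 11, h′′′′(0) = -32.

f: a_k = 0, -4, 4, -16/3, 8, -64/5, 64/3, …
g: a_k = -3, 0, 3/2, 0, -1/8, 0, 1/240, …
f+g: L₀ = lclm(L_f,L_g), ord ≤ 2+2.
Integrate: L := L₀·Dx.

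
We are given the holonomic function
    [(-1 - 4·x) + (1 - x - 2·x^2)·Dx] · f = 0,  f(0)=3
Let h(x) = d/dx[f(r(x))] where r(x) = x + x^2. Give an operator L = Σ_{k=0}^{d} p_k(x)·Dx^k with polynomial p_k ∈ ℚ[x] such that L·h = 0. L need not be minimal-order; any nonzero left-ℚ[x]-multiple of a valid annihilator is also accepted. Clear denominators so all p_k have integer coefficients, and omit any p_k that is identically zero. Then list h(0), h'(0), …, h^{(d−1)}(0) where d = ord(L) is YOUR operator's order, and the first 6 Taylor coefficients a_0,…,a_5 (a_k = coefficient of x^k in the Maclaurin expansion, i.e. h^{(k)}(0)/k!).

L = (8 + 10·x + 30·x^2 + 40·x^3 + 20·x^4) + (-1 - x + 5·x^2 + 10·x^3 + 10·x^4 + 4·x^5)·Dx  (order 1).
h: a_k = 3, 24, 99, 348, 1200, 3942, …
ICs: h(0) = 3.

f: a_k = 3, 3, 9, 15, 33, 63, …
Change of var in L_f (x↦r) gives L₀.
Derive L from L₀ (diff closure).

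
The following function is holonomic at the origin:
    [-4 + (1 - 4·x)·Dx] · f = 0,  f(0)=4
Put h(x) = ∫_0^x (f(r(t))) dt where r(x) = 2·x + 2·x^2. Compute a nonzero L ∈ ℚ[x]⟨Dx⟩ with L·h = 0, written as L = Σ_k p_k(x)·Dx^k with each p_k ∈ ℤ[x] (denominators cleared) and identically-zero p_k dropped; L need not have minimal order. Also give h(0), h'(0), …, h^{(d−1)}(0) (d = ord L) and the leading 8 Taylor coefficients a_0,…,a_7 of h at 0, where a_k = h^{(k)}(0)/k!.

L = (8 + 16·x)·Dx + (-1 + 8·x + 8·x^2)·Dx^2  (order 2).
h: a_k = 0, 4, 16, 96, 640, 22784/5, 33792, 1804288/7, …
ICs: h(0) = 0, h′(0) = 4.

f: a_k = 4, 16, 64, 256, 1024, 4096, 16384, 65536, …
L₀ from L_f via x↦r, Dx↦r'^{-1}Dx.
h=∫h₀ ⇒ L = L₀·Dx.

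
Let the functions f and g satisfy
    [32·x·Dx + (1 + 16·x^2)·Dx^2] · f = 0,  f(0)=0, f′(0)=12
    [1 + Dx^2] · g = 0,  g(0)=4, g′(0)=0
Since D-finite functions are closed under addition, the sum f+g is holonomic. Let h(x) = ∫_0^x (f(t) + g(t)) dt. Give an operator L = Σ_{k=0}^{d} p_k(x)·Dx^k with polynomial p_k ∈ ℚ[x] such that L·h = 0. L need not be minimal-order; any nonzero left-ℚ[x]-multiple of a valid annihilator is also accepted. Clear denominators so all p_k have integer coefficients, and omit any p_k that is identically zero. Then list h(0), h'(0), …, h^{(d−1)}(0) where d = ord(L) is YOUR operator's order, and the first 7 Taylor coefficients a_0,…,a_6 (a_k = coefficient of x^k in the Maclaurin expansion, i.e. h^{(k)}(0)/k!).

f: a_k = 0, 12, 0, -64, 0, 3072/5, 0, …
g: a_k = 4, 0, -2, 0, 1/6, 0, -1/180, …
f+g: L₀ = lclm(L_f,L_g), ord ≤ 2+2.
h=∫h₀ ⇒ L = L₀·Dx.
L = (-6112·x + 99328·x^3 + 8192·x^5)·Dx^2 + (-31 + 1072·x^2 + 25344·x^4 + 4096·x^6)·Dx^3 + (-6112·x + 99328·x^3 + 8192·x^5)·Dx^4 + (-31 + 1072·x^2 + 25344·x^4 + 4096·x^6)·Dx^5  (order 5).
h: a_k = 0, 4, 6, -2/3, -16, 1/30, 512/5, …
ICs: h(0) = 0, h′(0) = 4, h′′(0) = 12, h′′′(0) = -4, h′′′′(0) = -384.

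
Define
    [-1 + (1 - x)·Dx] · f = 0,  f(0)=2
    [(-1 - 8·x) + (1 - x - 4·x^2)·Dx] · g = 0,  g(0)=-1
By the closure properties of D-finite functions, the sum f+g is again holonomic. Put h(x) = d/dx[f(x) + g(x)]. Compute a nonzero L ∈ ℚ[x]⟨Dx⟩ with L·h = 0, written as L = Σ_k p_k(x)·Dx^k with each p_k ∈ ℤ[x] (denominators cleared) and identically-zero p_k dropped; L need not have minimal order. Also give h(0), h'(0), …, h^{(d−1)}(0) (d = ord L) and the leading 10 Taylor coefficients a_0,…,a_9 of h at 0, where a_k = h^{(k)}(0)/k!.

L = (-6 - 96·x - 384·x^3 + 96·x^4) + (6 + 42·x - 24·x^2 + 144·x^3 - 372·x^4 + 96·x^5)·Dx + (-1 + 2·x - 9·x^2 + 24·x^3 + 28·x^4 - 60·x^5 + 16·x^6)·Dx^2  (order 2).
h: a_k = 1, -6, -21, -108, -315, -1074, -3073, -9304, -26343, -75870, …
ICs: h(0) = 1, h′(0) = -6.

f: a_k = 2, 2, 2, 2, 2, 2, 2, 2, 2, 2, …
g: a_k = -1, -1, -5, -9, -29, -65, -181, -441, -1165, -2929, …
Sum ⇒ L₀ = lclm(L_f,L_g) in ℚ(x)⟨Dx⟩.
h₀' ⇒ L via d/dx closure of L₀.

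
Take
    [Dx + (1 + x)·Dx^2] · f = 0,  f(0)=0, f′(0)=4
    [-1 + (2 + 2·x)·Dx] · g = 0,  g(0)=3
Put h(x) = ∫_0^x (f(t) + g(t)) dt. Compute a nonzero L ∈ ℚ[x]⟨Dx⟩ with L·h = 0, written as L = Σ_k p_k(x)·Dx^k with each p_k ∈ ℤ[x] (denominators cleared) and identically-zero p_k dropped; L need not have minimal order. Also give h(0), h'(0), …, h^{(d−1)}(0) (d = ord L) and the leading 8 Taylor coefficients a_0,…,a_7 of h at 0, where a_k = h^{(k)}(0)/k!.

f: a_k = 0, 4, -2, 4/3, -1, 4/5, -2/3, 4/7, …
g: a_k = 3, 3/2, -3/8, 3/16, -15/128, 21/256, -63/1024, 99/2048, …
h₀=f+g: left-lcm gives L₀, ord ≤ 3.
h=∫h₀ ⇒ L = L₀·Dx.
L = Dx^2 + (5 + 5·x)·Dx^3 + (2 + 4·x + 2·x^2)·Dx^4  (order 4).
h: a_k = 0, 3, 11/4, -19/24, 73/192, -143/640, 1129/7680, -2237/21504, …
ICs: h(0) = 0, h′(0) = 3, h′′(0) = 11/2, h′′′(0) = -19/4.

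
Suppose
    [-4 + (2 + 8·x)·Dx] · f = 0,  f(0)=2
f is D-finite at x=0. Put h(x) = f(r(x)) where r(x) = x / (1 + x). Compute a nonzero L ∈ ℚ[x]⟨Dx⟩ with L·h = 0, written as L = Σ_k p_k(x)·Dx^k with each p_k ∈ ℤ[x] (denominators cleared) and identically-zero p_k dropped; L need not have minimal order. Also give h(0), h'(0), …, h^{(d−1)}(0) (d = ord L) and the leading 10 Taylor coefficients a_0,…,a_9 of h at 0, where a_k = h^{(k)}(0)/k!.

f: a_k = 2, 4, -4, 8, -20, 56, -168, 528, -1716, 5720, …
f∘r: x↦r, Dx↦Dx/r' in L_f ⇒ L₀.
L = -2 + (1 + 6·x + 5·x^2)·Dx  (order 1).
h: a_k = 2, 4, -8, 20, -60, 204, -752, 2924, -11800, 48940, …
ICs: h(0) = 2.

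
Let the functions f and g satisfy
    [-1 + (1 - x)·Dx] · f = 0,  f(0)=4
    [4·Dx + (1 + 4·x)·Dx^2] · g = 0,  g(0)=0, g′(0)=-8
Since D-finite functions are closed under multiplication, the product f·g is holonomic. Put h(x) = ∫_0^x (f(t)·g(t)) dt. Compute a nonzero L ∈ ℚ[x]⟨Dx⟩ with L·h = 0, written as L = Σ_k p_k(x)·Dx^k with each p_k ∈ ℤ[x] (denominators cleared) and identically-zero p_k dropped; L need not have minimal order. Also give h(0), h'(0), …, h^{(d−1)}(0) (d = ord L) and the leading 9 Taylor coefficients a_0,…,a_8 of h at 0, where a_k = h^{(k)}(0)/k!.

L = 4·Dx + (-2 + 12·x)·Dx^2 + (-1 - 3·x + 4·x^2)·Dx^3  (order 3).
h: a_k = 0, 0, -16, 32/3, -104/3, 224/3, -9488/45, 8992/15, -190684/105, …
ICs: h(0) = 0, h′(0) = 0, h′′(0) = -32.

f: a_k = 4, 4, 4, 4, 4, 4, 4, 4, 4, …
g: a_k = 0, -8, 16, -128/3, 128, -2048/5, 4096/3, -32768/7, 16384, …
h₀=f·g: eliminate ⇒ L₀, order ≤ 1·2.
Integrate: L := L₀·Dx.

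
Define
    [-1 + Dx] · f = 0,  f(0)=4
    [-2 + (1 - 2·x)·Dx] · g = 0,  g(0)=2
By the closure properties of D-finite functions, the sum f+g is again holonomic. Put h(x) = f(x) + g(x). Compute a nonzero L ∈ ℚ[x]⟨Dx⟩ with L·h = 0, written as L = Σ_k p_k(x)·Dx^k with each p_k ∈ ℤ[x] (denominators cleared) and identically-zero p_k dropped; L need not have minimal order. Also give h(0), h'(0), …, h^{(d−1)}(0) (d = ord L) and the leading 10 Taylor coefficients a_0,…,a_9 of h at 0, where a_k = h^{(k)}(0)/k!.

L = (6 + 4·x) + (-7 - 4·x + 4·x^2)·Dx + (1 - 4·x^2)·Dx^2  (order 2).
h: a_k = 6, 8, 10, 50/3, 193/6, 1921/30, 23041/180, 322561/1260, 5160961/10080, 92897281/90720, …
ICs: h(0) = 6, h′(0) = 8.

f: a_k = 4, 4, 2, 2/3, 1/6, 1/30, 1/180, 1/1260, 1/10080, 1/90720, …
g: a_k = 2, 4, 8, 16, 32, 64, 128, 256, 512, 1024, …
L₀ := lclm(L_f,L_g); ord L₀ ≤ 1+1.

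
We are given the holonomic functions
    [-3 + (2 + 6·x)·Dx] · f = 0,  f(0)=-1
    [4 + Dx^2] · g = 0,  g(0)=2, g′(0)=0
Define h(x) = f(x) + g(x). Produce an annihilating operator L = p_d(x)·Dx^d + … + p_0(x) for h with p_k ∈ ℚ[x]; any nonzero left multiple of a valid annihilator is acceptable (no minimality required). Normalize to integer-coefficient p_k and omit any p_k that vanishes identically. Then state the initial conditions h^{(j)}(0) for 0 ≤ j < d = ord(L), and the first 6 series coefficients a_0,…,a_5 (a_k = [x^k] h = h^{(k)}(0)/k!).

L = (-516 - 1152·x - 1728·x^2) + (56 + 936·x + 3456·x^2 + 3456·x^3)·Dx + (-129 - 288·x - 432·x^2)·Dx^2 + (14 + 234·x + 864·x^2 + 864·x^3)·Dx^3  (order 3).
h: a_k = 1, -3/2, -23/8, -27/16, 1727/384, -1701/256, …
ICs: h(0) = 1, h′(0) = -3/2, h′′(0) = -23/4.

f: a_k = -1, -3/2, 9/8, -27/16, 405/128, -1701/256, …
g: a_k = 2, 0, -4, 0, 4/3, 0, …
h₀=f+g: left-lcm gives L₀, ord ≤ 3.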